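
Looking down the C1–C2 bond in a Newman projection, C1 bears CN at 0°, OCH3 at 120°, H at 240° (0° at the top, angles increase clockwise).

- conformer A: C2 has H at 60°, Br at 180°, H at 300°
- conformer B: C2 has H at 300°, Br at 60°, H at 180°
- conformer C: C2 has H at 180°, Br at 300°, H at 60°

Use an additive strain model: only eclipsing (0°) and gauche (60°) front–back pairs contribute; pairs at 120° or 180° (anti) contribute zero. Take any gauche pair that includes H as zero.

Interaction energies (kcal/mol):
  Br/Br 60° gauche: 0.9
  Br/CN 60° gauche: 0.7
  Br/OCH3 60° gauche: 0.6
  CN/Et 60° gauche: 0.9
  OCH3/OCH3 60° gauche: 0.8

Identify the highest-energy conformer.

A (staggered): OCH3–Br gauche; 0.6 = 0.6 kcal/mol.
B (staggered): CN–Br gauche, OCH3–Br gauche; 0.7 + 0.6 = 1.3 kcal/mol.
C (staggered): CN–Br gauche; 0.7 = 0.7 kcal/mol.
B has the highest total (1.3 kcal/mol).

B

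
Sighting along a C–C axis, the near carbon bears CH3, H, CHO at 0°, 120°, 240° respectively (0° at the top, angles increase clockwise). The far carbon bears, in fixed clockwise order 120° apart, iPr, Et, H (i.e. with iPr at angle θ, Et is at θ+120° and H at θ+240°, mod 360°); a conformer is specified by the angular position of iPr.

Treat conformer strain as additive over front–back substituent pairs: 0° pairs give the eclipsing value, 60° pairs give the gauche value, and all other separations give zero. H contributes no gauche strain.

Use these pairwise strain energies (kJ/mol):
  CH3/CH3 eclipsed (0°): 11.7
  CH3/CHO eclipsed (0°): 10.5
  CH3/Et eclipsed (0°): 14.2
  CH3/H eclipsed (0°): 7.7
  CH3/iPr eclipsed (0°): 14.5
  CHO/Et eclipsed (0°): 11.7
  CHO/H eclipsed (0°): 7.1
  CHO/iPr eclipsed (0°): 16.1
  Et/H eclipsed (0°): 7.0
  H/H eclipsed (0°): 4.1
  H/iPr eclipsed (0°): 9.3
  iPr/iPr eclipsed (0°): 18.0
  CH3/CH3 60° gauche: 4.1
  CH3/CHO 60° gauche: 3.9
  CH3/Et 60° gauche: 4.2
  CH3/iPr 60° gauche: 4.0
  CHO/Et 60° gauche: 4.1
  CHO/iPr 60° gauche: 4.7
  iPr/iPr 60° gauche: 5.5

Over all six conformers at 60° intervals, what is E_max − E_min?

iPr at 0° (eclipsed): CH3(0°)/iPr(0°) eclipsed 14.5; H(120°)/Et(120°) eclipsed 7.0; CHO(240°)/H(240°) eclipsed 7.1 → 28.6 kJ/mol.
iPr at 60° (staggered): CH3(0°)/iPr(60°) gauche 4.0; CHO(240°)/Et(180°) gauche 4.1 → 8.1 kJ/mol.
iPr at 120° (eclipsed): CH3(0°)/H(0°) eclipsed 7.7; H(120°)/iPr(120°) eclipsed 9.3; CHO(240°)/Et(240°) eclipsed 11.7 → 28.7 kJ/mol.
iPr at 180° (staggered): CH3(0°)/Et(300°) gauche 4.2; CHO(240°)/iPr(180°) gauche 4.7; CHO(240°)/Et(300°) gauche 4.1 → 13.0 kJ/mol.
iPr at 240° (eclipsed): CH3(0°)/Et(0°) eclipsed 14.2; H(120°)/H(120°) eclipsed 4.1; CHO(240°)/iPr(240°) eclipsed 16.1 → 34.4 kJ/mol.
iPr at 300° (staggered): CH3(0°)/iPr(300°) gauche 4.0; CH3(0°)/Et(60°) gauche 4.2; CHO(240°)/iPr(300°) gauche 4.7 → 12.9 kJ/mol.
Max at 240° (34.4 kJ/mol), min at 60° (8.1 kJ/mol); barrier = 26.3 kJ/mol.

26.3 kJ/mol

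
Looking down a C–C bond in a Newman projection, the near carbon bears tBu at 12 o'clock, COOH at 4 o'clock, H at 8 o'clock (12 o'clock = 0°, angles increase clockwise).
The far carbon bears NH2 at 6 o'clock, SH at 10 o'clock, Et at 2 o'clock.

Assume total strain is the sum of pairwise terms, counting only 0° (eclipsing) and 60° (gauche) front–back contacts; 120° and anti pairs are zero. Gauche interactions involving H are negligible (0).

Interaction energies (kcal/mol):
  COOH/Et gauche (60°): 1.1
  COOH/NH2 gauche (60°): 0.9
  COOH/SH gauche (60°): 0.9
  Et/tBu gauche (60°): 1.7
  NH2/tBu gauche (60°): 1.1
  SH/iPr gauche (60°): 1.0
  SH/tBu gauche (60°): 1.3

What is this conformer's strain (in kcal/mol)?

5.0 kcal/mol

This conformer (staggered): tBu–SH gauche, tBu–Et gauche, COOH–NH2 gauche, COOH–Et gauche; 1.3 + 1.7 + 0.9 + 1.1 = 5.0 kcal/mol.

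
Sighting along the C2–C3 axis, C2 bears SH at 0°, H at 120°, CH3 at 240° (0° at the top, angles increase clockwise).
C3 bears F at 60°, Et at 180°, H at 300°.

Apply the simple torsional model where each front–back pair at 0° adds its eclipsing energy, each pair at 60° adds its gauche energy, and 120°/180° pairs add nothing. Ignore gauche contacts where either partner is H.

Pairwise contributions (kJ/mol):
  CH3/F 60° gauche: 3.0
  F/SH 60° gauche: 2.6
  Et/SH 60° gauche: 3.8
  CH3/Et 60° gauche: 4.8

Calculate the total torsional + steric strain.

7.4 kJ/mol

This conformer is staggered. SH at 0° is gauche with F at 60° (2.6); CH3 at 240° is gauche with Et at 180° (4.8). Total 7.4 kJ/mol.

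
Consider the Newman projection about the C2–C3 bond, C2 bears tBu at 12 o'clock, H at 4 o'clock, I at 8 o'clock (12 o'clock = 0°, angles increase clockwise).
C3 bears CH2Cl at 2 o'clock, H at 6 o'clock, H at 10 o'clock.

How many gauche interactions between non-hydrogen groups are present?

1

Non-H gauche pairs: tBu(0°)/CH2Cl(60°) — 1 interaction.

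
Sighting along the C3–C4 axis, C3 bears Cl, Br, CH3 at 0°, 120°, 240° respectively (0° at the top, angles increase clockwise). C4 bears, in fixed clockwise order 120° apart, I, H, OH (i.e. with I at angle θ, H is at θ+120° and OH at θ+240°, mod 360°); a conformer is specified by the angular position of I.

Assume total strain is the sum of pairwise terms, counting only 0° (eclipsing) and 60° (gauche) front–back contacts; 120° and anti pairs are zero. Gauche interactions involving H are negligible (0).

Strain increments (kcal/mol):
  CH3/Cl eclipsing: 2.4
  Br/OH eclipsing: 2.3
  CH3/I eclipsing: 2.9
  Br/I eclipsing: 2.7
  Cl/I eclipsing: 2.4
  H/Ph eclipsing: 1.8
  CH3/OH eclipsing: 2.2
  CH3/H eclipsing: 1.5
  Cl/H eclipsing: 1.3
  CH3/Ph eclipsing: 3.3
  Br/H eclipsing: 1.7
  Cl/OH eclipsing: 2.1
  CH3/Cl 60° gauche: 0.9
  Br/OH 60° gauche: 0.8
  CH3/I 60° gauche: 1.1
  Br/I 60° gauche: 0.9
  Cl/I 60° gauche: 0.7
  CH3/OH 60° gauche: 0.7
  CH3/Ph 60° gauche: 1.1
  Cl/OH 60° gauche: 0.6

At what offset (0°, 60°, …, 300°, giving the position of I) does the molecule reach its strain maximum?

240°

I at 0° (eclipsed): Cl(0°)/I(0°) eclipsed 2.4; Br(120°)/H(120°) eclipsed 1.7; CH3(240°)/OH(240°) eclipsed 2.2 → 6.3 kcal/mol.
I at 60° (staggered): Cl(0°)/I(60°) gauche 0.7; Cl(0°)/OH(300°) gauche 0.6; Br(120°)/I(60°) gauche 0.9; CH3(240°)/OH(300°) gauche 0.7 → 2.9 kcal/mol.
I at 120° (eclipsed): Cl(0°)/OH(0°) eclipsed 2.1; Br(120°)/I(120°) eclipsed 2.7; CH3(240°)/H(240°) eclipsed 1.5 → 6.3 kcal/mol.
I at 180° (staggered): Cl(0°)/OH(60°) gauche 0.6; Br(120°)/I(180°) gauche 0.9; Br(120°)/OH(60°) gauche 0.8; CH3(240°)/I(180°) gauche 1.1 → 3.4 kcal/mol.
I at 240° (eclipsed): Cl(0°)/H(0°) eclipsed 1.3; Br(120°)/OH(120°) eclipsed 2.3; CH3(240°)/I(240°) eclipsed 2.9 → 6.5 kcal/mol.
I at 300° (staggered): Cl(0°)/I(300°) gauche 0.7; Br(120°)/OH(180°) gauche 0.8; CH3(240°)/I(300°) gauche 1.1; CH3(240°)/OH(180°) gauche 0.7 → 3.3 kcal/mol.
The maximum (6.5 kcal/mol) occurs with I at 240°.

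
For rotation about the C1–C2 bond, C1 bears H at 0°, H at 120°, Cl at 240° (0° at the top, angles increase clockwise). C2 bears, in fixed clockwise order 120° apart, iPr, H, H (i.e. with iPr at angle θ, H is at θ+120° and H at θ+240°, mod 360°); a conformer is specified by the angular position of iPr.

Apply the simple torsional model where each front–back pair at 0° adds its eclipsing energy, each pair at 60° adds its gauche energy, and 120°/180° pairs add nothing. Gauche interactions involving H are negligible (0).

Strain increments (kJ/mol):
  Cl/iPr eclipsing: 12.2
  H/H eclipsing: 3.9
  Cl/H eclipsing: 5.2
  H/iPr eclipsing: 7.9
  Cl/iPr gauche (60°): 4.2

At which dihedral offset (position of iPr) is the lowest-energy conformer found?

iPr at 0° (eclipsed): H(0°)/iPr(0°) eclipsed 7.9; H(120°)/H(120°) eclipsed 3.9; Cl(240°)/H(240°) eclipsed 5.2 → 17.0 kJ/mol.
iPr at 60° (staggered): no non-H gauche contacts → 0.0 kJ/mol.
iPr at 120° (eclipsed): H(0°)/H(0°) eclipsed 3.9; H(120°)/iPr(120°) eclipsed 7.9; Cl(240°)/H(240°) eclipsed 5.2 → 17.0 kJ/mol.
iPr at 180° (staggered): Cl(240°)/iPr(180°) gauche 4.2 → 4.2 kJ/mol.
iPr at 240° (eclipsed): H(0°)/H(0°) eclipsed 3.9; H(120°)/H(120°) eclipsed 3.9; Cl(240°)/iPr(240°) eclipsed 12.2 → 20.0 kJ/mol.
iPr at 300° (staggered): Cl(240°)/iPr(300°) gauche 4.2 → 4.2 kJ/mol.
The minimum (0.0 kJ/mol) occurs with iPr at 60°.

60°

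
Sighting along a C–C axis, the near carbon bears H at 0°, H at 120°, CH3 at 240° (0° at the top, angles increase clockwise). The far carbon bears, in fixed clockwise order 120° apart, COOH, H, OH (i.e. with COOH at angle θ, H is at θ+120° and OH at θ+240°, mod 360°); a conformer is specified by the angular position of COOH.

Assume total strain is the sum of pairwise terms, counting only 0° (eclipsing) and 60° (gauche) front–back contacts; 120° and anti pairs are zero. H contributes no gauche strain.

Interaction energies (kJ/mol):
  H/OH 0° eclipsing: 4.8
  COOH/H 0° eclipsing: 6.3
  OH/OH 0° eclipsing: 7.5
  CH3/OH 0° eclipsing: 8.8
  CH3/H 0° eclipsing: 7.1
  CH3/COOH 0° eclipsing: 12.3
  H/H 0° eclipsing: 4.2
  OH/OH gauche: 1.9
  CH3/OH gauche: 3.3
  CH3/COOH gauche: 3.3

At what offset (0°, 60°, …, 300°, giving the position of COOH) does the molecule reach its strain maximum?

240°

COOH at 0° (eclipsed): H(0°)/COOH(0°) eclipsed 6.3; H(120°)/H(120°) eclipsed 4.2; CH3(240°)/OH(240°) eclipsed 8.8 → 19.3 kJ/mol.
COOH at 60° (staggered): CH3(240°)/OH(300°) gauche 3.3 → 3.3 kJ/mol.
COOH at 120° (eclipsed): H(0°)/OH(0°) eclipsed 4.8; H(120°)/COOH(120°) eclipsed 6.3; CH3(240°)/H(240°) eclipsed 7.1 → 18.2 kJ/mol.
COOH at 180° (staggered): CH3(240°)/COOH(180°) gauche 3.3 → 3.3 kJ/mol.
COOH at 240° (eclipsed): H(0°)/H(0°) eclipsed 4.2; H(120°)/OH(120°) eclipsed 4.8; CH3(240°)/COOH(240°) eclipsed 12.3 → 21.3 kJ/mol.
COOH at 300° (staggered): CH3(240°)/COOH(300°) gauche 3.3; CH3(240°)/OH(180°) gauche 3.3 → 6.6 kJ/mol.
The maximum (21.3 kJ/mol) occurs with COOH at 240°.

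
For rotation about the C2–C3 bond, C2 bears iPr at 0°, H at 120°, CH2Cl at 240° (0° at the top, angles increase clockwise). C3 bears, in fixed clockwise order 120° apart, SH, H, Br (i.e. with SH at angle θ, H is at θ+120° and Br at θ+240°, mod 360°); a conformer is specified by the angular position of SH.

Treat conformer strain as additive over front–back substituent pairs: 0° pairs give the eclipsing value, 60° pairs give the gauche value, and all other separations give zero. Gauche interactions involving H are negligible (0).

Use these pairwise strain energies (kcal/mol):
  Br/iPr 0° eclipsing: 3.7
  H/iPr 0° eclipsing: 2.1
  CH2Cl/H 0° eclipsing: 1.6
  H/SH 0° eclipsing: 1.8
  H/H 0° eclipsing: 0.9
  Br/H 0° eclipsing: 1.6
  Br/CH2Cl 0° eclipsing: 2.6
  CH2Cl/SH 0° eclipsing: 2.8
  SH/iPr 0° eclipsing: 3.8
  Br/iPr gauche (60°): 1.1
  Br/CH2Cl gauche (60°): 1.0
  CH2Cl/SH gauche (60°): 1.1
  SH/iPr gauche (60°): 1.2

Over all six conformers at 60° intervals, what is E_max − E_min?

SH at 0° (eclipsed): iPr(0°)/SH(0°) eclipsed 3.8; H(120°)/H(120°) eclipsed 0.9; CH2Cl(240°)/Br(240°) eclipsed 2.6 → 7.3 kcal/mol.
SH at 60° (staggered): iPr(0°)/SH(60°) gauche 1.2; iPr(0°)/Br(300°) gauche 1.1; CH2Cl(240°)/Br(300°) gauche 1.0 → 3.3 kcal/mol.
SH at 120° (eclipsed): iPr(0°)/Br(0°) eclipsed 3.7; H(120°)/SH(120°) eclipsed 1.8; CH2Cl(240°)/H(240°) eclipsed 1.6 → 7.1 kcal/mol.
SH at 180° (staggered): iPr(0°)/Br(60°) gauche 1.1; CH2Cl(240°)/SH(180°) gauche 1.1 → 2.2 kcal/mol.
SH at 240° (eclipsed): iPr(0°)/H(0°) eclipsed 2.1; H(120°)/Br(120°) eclipsed 1.6; CH2Cl(240°)/SH(240°) eclipsed 2.8 → 6.5 kcal/mol.
SH at 300° (staggered): iPr(0°)/SH(300°) gauche 1.2; CH2Cl(240°)/SH(300°) gauche 1.1; CH2Cl(240°)/Br(180°) gauche 1.0 → 3.3 kcal/mol.
Max at 0° (7.3 kcal/mol), min at 180° (2.2 kcal/mol); barrier = 5.1 kcal/mol.

5.1 kcal/mol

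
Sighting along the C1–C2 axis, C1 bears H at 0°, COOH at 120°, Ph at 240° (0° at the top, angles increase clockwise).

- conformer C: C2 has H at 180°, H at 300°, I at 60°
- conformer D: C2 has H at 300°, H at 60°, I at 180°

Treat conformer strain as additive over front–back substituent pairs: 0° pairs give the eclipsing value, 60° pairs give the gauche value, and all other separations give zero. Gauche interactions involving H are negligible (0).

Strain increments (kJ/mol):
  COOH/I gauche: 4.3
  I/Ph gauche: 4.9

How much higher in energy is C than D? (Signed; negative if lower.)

C (staggered): COOH–I gauche; 4.3 = 4.3 kJ/mol.
D (staggered): COOH–I gauche, Ph–I gauche; 4.3 + 4.9 = 9.2 kJ/mol.
E(C) − E(D) = 4.3 − 9.2 = -4.9 kJ/mol.

-4.9 kJ/mol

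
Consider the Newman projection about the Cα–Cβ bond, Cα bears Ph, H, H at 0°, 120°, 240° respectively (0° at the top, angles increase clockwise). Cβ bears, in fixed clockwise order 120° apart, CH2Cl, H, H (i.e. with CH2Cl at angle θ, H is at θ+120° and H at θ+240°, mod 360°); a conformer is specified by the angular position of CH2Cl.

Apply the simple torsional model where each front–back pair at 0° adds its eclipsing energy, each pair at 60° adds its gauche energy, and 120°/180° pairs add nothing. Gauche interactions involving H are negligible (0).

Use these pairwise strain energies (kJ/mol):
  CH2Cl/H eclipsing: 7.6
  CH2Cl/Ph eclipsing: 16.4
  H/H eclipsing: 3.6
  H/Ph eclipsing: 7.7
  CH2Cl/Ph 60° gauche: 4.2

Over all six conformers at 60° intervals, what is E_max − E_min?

CH2Cl at 0° (eclipsed): Ph–CH2Cl eclipsed, H–H eclipsed, H–H eclipsed; 16.4 + 3.6 + 3.6 = 23.6 kJ/mol.
CH2Cl at 60° (staggered): Ph–CH2Cl gauche; 4.2 = 4.2 kJ/mol.
CH2Cl at 120° (eclipsed): Ph–H eclipsed, H–CH2Cl eclipsed, H–H eclipsed; 7.7 + 7.6 + 3.6 = 18.9 kJ/mol.
CH2Cl at 180° (staggered): no non-H gauche contacts → 0.0 kJ/mol.
CH2Cl at 240° (eclipsed): Ph–H eclipsed, H–H eclipsed, H–CH2Cl eclipsed; 7.7 + 3.6 + 7.6 = 18.9 kJ/mol.
CH2Cl at 300° (staggered): Ph–CH2Cl gauche; 4.2 = 4.2 kJ/mol.
Max at 0° (23.6 kJ/mol), min at 180° (0.0 kJ/mol); barrier = 23.6 kJ/mol.

23.6 kJ/mol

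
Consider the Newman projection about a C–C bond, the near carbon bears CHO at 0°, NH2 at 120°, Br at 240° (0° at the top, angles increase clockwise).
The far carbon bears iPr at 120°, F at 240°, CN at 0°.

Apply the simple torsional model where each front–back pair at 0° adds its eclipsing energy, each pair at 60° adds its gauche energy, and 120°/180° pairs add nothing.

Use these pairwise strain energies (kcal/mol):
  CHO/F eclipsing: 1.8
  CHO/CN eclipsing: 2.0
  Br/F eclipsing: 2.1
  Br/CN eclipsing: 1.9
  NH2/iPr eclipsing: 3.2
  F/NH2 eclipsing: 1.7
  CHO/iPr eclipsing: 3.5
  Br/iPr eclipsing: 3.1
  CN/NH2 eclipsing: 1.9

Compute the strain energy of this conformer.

7.3 kcal/mol

This conformer (eclipsed): CHO(0°)/CN(0°) eclipsed 2.0; NH2(120°)/iPr(120°) eclipsed 3.2; Br(240°)/F(240°) eclipsed 2.1 → 7.3 kcal/mol.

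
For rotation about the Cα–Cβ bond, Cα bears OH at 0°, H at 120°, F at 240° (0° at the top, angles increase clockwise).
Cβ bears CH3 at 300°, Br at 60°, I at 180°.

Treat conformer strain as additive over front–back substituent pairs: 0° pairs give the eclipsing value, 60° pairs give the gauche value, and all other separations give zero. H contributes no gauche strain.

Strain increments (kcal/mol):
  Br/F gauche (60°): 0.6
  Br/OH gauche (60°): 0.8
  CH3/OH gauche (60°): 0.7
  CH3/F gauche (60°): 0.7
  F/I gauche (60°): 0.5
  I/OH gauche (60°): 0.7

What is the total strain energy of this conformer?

2.7 kcal/mol

This conformer (staggered): OH(0°)/CH3(300°) gauche 0.7; OH(0°)/Br(60°) gauche 0.8; F(240°)/CH3(300°) gauche 0.7; F(240°)/I(180°) gauche 0.5 → 2.7 kcal/mol.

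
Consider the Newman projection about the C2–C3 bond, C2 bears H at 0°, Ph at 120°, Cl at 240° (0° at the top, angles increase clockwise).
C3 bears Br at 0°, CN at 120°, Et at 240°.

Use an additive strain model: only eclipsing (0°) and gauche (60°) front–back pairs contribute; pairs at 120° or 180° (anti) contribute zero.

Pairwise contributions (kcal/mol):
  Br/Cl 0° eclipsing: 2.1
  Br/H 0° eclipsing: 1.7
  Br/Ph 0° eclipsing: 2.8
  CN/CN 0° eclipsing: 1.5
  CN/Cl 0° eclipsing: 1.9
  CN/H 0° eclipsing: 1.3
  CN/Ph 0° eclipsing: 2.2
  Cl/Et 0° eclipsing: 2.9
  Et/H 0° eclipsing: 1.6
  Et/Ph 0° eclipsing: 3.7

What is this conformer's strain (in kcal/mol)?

6.8 kcal/mol

This conformer is eclipsed. H at 0° is eclipsed with Br at 0° (1.7); Ph at 120° is eclipsed with CN at 120° (2.2); Cl at 240° is eclipsed with Et at 240° (2.9). Total 6.8 kcal/mol.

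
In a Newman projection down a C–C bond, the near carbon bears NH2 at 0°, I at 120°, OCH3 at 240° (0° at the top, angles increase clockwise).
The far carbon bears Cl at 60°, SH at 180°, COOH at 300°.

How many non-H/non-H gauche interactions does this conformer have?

6

Non-H gauche pairs: NH2(0°)/Cl(60°); NH2(0°)/COOH(300°); I(120°)/Cl(60°); I(120°)/SH(180°); OCH3(240°)/SH(180°); OCH3(240°)/COOH(300°) — 6 interactions.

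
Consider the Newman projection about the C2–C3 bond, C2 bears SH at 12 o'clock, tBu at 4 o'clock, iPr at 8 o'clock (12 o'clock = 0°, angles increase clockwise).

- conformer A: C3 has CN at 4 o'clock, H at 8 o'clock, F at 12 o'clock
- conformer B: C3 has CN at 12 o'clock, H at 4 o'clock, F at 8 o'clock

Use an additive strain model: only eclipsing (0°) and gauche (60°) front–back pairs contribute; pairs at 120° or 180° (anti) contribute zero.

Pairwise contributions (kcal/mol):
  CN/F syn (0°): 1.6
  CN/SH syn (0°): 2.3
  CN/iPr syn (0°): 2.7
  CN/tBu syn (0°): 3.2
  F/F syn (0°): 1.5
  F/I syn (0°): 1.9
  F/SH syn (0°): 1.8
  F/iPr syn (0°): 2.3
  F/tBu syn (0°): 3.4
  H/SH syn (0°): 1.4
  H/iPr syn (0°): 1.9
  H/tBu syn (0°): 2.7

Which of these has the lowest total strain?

A (eclipsed): SH–F eclipsed, tBu–CN eclipsed, iPr–H eclipsed; 1.8 + 3.2 + 1.9 = 6.9 kcal/mol.
B (eclipsed): SH–CN eclipsed, tBu–H eclipsed, iPr–F eclipsed; 2.3 + 2.7 + 2.3 = 7.3 kcal/mol.
A has the lowest total (6.9 kcal/mol).

A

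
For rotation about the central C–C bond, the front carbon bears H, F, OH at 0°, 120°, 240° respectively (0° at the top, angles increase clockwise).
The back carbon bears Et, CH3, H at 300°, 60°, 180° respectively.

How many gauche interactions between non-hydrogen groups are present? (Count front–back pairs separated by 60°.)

2

Non-H gauche pairs: F(120°)/CH3(60°); OH(240°)/Et(300°) — 2 interactions.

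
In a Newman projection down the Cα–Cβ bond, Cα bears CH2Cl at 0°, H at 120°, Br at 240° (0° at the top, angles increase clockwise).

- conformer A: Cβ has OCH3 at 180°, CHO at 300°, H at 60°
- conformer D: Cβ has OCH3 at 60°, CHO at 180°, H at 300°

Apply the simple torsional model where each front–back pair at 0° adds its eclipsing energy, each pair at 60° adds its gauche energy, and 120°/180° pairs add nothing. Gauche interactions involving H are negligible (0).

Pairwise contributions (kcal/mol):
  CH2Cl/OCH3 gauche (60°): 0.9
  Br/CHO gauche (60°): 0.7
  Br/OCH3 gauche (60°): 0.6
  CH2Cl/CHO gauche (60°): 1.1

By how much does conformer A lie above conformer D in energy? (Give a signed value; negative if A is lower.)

+0.8 kcal/mol

A (staggered): CH2Cl–CHO gauche, Br–OCH3 gauche, Br–CHO gauche; 1.1 + 0.6 + 0.7 = 2.4 kcal/mol.
D (staggered): CH2Cl–OCH3 gauche, Br–CHO gauche; 0.9 + 0.7 = 1.6 kcal/mol.
E(A) − E(D) = 2.4 − 1.6 = +0.8 kcal/mol.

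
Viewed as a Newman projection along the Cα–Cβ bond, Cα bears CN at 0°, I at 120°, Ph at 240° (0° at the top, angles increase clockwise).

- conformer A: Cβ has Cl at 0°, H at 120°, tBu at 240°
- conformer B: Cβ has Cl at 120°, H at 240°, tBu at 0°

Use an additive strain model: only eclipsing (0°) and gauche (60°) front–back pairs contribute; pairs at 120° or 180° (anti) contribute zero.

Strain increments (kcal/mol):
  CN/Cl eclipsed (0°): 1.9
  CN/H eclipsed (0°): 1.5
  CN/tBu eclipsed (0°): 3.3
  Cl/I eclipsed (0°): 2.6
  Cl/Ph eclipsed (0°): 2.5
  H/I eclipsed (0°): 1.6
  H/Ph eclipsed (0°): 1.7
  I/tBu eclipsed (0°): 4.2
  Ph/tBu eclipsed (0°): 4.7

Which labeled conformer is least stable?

A

A (eclipsed): CN–Cl eclipsed, I–H eclipsed, Ph–tBu eclipsed; 1.9 + 1.6 + 4.7 = 8.2 kcal/mol.
B (eclipsed): CN–tBu eclipsed, I–Cl eclipsed, Ph–H eclipsed; 3.3 + 2.6 + 1.7 = 7.6 kcal/mol.
A has the highest total (8.2 kcal/mol).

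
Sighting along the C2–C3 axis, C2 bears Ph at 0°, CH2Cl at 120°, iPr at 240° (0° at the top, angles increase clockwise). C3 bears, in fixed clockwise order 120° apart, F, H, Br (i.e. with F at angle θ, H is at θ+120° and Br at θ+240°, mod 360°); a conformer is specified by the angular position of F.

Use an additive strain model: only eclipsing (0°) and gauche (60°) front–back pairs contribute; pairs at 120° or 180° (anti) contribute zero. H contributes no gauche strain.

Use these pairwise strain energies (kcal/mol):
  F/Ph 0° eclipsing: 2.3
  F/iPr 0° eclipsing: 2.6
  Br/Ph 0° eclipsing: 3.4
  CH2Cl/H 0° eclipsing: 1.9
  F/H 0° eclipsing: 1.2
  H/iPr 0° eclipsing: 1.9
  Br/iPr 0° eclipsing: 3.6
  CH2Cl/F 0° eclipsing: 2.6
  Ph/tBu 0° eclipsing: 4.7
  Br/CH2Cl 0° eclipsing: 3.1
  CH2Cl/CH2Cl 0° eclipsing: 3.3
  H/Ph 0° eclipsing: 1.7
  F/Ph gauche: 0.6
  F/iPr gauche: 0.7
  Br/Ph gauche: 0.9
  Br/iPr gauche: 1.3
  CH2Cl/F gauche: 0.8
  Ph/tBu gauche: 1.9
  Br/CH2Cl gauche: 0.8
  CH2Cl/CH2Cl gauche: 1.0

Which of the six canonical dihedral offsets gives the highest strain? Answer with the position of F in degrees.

120°

F at 0° (eclipsed): Ph(0°)/F(0°) eclipsed 2.3; CH2Cl(120°)/H(120°) eclipsed 1.9; iPr(240°)/Br(240°) eclipsed 3.6 → 7.8 kcal/mol.
F at 60° (staggered): Ph(0°)/F(60°) gauche 0.6; Ph(0°)/Br(300°) gauche 0.9; CH2Cl(120°)/F(60°) gauche 0.8; iPr(240°)/Br(300°) gauche 1.3 → 3.6 kcal/mol.
F at 120° (eclipsed): Ph(0°)/Br(0°) eclipsed 3.4; CH2Cl(120°)/F(120°) eclipsed 2.6; iPr(240°)/H(240°) eclipsed 1.9 → 7.9 kcal/mol.
F at 180° (staggered): Ph(0°)/Br(60°) gauche 0.9; CH2Cl(120°)/F(180°) gauche 0.8; CH2Cl(120°)/Br(60°) gauche 0.8; iPr(240°)/F(180°) gauche 0.7 → 3.2 kcal/mol.
F at 240° (eclipsed): Ph(0°)/H(0°) eclipsed 1.7; CH2Cl(120°)/Br(120°) eclipsed 3.1; iPr(240°)/F(240°) eclipsed 2.6 → 7.4 kcal/mol.
F at 300° (staggered): Ph(0°)/F(300°) gauche 0.6; CH2Cl(120°)/Br(180°) gauche 0.8; iPr(240°)/F(300°) gauche 0.7; iPr(240°)/Br(180°) gauche 1.3 → 3.4 kcal/mol.
The maximum (7.9 kcal/mol) occurs with F at 120°.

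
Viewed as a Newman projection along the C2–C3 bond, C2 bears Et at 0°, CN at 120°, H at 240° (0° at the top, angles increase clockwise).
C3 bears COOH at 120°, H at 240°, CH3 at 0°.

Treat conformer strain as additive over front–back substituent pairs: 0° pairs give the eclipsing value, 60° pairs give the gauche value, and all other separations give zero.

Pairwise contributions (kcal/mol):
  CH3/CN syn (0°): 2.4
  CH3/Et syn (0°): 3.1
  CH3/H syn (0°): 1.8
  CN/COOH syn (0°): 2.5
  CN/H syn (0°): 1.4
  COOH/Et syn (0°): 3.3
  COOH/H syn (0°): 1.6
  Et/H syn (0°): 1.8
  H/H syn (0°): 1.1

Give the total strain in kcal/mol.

This conformer (eclipsed): Et(0°)/CH3(0°) eclipsed 3.1; CN(120°)/COOH(120°) eclipsed 2.5; H(240°)/H(240°) eclipsed 1.1 → 6.7 kcal/mol.

6.7 kcal/mol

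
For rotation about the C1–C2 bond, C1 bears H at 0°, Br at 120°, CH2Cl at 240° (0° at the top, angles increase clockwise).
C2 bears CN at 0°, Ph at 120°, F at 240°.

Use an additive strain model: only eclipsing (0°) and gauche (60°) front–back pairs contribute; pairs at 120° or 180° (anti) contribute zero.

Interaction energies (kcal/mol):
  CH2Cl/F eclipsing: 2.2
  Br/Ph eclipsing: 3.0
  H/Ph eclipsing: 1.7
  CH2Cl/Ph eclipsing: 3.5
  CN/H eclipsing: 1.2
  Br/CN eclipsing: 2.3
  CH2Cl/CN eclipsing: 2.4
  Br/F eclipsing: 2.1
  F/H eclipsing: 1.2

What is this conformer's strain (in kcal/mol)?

6.4 kcal/mol

This conformer is eclipsed. H at 0° is eclipsed with CN at 0° (1.2); Br at 120° is eclipsed with Ph at 120° (3.0); CH2Cl at 240° is eclipsed with F at 240° (2.2). Total 6.4 kcal/mol.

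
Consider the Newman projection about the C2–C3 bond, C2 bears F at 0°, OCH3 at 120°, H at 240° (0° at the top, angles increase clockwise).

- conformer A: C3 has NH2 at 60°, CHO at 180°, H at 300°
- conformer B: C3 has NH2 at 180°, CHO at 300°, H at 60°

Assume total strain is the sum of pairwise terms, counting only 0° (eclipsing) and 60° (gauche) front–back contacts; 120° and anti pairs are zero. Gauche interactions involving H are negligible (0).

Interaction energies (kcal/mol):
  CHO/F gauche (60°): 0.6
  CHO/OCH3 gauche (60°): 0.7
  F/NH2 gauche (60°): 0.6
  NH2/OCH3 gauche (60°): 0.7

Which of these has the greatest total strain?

A

A is staggered. F at 0° is gauche with NH2 at 60° (0.6); OCH3 at 120° is gauche with NH2 at 60° (0.7); OCH3 at 120° is gauche with CHO at 180° (0.7). Total 2.0 kcal/mol.
B is staggered. F at 0° is gauche with CHO at 300° (0.6); OCH3 at 120° is gauche with NH2 at 180° (0.7). Total 1.3 kcal/mol.
A has the highest total (2.0 kcal/mol).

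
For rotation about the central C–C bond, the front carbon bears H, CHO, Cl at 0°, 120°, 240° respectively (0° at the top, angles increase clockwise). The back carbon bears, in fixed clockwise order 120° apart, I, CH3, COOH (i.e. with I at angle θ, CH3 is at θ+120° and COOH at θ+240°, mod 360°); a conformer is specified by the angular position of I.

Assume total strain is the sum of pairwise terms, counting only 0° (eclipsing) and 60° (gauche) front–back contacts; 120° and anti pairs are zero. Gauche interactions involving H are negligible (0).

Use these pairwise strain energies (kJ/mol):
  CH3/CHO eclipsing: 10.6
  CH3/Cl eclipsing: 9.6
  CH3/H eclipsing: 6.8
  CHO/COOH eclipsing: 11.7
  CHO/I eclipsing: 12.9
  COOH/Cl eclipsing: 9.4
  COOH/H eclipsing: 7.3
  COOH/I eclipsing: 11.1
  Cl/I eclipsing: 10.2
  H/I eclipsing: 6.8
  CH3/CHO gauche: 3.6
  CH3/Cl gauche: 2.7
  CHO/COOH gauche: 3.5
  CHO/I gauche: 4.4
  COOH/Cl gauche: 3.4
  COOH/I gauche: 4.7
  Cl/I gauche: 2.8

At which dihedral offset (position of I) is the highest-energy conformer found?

I at 0° is eclipsed. H at 0° is eclipsed with I at 0° (6.8); CHO at 120° is eclipsed with CH3 at 120° (10.6); Cl at 240° is eclipsed with COOH at 240° (9.4). Total 26.8 kJ/mol.
I at 60° is staggered. CHO at 120° is gauche with I at 60° (4.4); CHO at 120° is gauche with CH3 at 180° (3.6); Cl at 240° is gauche with CH3 at 180° (2.7); Cl at 240° is gauche with COOH at 300° (3.4). Total 14.1 kJ/mol.
I at 120° is eclipsed. H at 0° is eclipsed with COOH at 0° (7.3); CHO at 120° is eclipsed with I at 120° (12.9); Cl at 240° is eclipsed with CH3 at 240° (9.6). Total 29.8 kJ/mol.
I at 180° is staggered. CHO at 120° is gauche with I at 180° (4.4); CHO at 120° is gauche with COOH at 60° (3.5); Cl at 240° is gauche with I at 180° (2.8); Cl at 240° is gauche with CH3 at 300° (2.7). Total 13.4 kJ/mol.
I at 240° is eclipsed. H at 0° is eclipsed with CH3 at 0° (6.8); CHO at 120° is eclipsed with COOH at 120° (11.7); Cl at 240° is eclipsed with I at 240° (10.2). Total 28.7 kJ/mol.
I at 300° is staggered. CHO at 120° is gauche with CH3 at 60° (3.6); CHO at 120° is gauche with COOH at 180° (3.5); Cl at 240° is gauche with I at 300° (2.8); Cl at 240° is gauche with COOH at 180° (3.4). Total 13.3 kJ/mol.
The maximum (29.8 kJ/mol) occurs with I at 120°.

120°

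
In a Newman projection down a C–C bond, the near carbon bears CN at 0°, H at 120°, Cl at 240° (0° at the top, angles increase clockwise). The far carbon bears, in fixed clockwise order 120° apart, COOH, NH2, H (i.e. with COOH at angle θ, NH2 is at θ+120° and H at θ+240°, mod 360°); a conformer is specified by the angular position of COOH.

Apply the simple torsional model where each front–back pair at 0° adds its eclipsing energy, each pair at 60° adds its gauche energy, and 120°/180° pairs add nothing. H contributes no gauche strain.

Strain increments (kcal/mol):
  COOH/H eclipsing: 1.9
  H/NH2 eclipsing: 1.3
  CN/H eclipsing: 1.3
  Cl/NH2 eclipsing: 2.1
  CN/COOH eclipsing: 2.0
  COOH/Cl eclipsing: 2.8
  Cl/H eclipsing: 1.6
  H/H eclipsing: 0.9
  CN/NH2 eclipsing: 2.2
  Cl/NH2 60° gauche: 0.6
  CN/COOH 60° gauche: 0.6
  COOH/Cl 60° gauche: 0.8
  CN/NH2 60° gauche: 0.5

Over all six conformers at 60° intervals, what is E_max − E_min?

COOH at 0° is eclipsed. CN at 0° is eclipsed with COOH at 0° (2.0); H at 120° is eclipsed with NH2 at 120° (1.3); Cl at 240° is eclipsed with H at 240° (1.6). Total 4.9 kcal/mol.
COOH at 60° is staggered. CN at 0° is gauche with COOH at 60° (0.6); Cl at 240° is gauche with NH2 at 180° (0.6). Total 1.2 kcal/mol.
COOH at 120° is eclipsed. CN at 0° is eclipsed with H at 0° (1.3); H at 120° is eclipsed with COOH at 120° (1.9); Cl at 240° is eclipsed with NH2 at 240° (2.1). Total 5.3 kcal/mol.
COOH at 180° is staggered. CN at 0° is gauche with NH2 at 300° (0.5); Cl at 240° is gauche with COOH at 180° (0.8); Cl at 240° is gauche with NH2 at 300° (0.6). Total 1.9 kcal/mol.
COOH at 240° is eclipsed. CN at 0° is eclipsed with NH2 at 0° (2.2); H at 120° is eclipsed with H at 120° (0.9); Cl at 240° is eclipsed with COOH at 240° (2.8). Total 5.9 kcal/mol.
COOH at 300° is staggered. CN at 0° is gauche with COOH at 300° (0.6); CN at 0° is gauche with NH2 at 60° (0.5); Cl at 240° is gauche with COOH at 300° (0.8). Total 1.9 kcal/mol.
Max at 240° (5.9 kcal/mol), min at 60° (1.2 kcal/mol); barrier = 4.7 kcal/mol.

4.7 kcal/mol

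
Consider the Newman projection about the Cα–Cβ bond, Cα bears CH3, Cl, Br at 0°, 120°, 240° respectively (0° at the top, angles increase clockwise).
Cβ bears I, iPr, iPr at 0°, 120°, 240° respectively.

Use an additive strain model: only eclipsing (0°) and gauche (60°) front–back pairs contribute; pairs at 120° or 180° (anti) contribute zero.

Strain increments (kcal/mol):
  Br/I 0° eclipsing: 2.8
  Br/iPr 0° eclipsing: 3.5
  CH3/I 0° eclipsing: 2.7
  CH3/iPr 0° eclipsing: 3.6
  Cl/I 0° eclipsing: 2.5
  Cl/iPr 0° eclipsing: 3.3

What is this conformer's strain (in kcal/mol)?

9.5 kcal/mol

This conformer (eclipsed): CH3–I eclipsed, Cl–iPr eclipsed, Br–iPr eclipsed; 2.7 + 3.3 + 3.5 = 9.5 kcal/mol.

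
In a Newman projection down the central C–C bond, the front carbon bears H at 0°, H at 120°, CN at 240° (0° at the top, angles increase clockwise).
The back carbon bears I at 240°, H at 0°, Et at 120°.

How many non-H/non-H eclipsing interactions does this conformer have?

Non-H eclipsing pairs: CN(240°)/I(240°) — 1 interaction.

1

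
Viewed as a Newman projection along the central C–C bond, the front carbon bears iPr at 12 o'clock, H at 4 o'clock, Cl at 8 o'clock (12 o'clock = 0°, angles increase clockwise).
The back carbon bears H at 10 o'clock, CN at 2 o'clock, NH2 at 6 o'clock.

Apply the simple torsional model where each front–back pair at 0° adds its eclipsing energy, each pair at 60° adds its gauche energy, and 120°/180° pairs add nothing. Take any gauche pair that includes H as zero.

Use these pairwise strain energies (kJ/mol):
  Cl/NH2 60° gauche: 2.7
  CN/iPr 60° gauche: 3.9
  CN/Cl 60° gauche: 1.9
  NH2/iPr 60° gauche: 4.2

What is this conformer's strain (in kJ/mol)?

6.6 kJ/mol

This conformer (staggered): iPr–CN gauche, Cl–NH2 gauche; 3.9 + 2.7 = 6.6 kJ/mol.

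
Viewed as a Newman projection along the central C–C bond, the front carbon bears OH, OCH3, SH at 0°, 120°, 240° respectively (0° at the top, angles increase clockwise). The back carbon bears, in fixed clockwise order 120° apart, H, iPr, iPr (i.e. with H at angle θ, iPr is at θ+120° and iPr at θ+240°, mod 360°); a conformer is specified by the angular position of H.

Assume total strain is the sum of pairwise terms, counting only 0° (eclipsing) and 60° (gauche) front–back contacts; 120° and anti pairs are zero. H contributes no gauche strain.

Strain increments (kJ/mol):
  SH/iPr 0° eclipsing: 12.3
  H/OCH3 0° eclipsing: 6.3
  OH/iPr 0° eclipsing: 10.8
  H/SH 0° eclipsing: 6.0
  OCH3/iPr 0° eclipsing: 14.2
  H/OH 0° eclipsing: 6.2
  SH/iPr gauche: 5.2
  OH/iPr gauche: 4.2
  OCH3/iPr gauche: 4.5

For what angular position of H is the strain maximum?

H at 0° (eclipsed): OH(0°)/H(0°) eclipsed 6.2; OCH3(120°)/iPr(120°) eclipsed 14.2; SH(240°)/iPr(240°) eclipsed 12.3 → 32.7 kJ/mol.
H at 60° (staggered): OH(0°)/iPr(300°) gauche 4.2; OCH3(120°)/iPr(180°) gauche 4.5; SH(240°)/iPr(180°) gauche 5.2; SH(240°)/iPr(300°) gauche 5.2 → 19.1 kJ/mol.
H at 120° (eclipsed): OH(0°)/iPr(0°) eclipsed 10.8; OCH3(120°)/H(120°) eclipsed 6.3; SH(240°)/iPr(240°) eclipsed 12.3 → 29.4 kJ/mol.
H at 180° (staggered): OH(0°)/iPr(300°) gauche 4.2; OH(0°)/iPr(60°) gauche 4.2; OCH3(120°)/iPr(60°) gauche 4.5; SH(240°)/iPr(300°) gauche 5.2 → 18.1 kJ/mol.
H at 240° (eclipsed): OH(0°)/iPr(0°) eclipsed 10.8; OCH3(120°)/iPr(120°) eclipsed 14.2; SH(240°)/H(240°) eclipsed 6.0 → 31.0 kJ/mol.
H at 300° (staggered): OH(0°)/iPr(60°) gauche 4.2; OCH3(120°)/iPr(60°) gauche 4.5; OCH3(120°)/iPr(180°) gauche 4.5; SH(240°)/iPr(180°) gauche 5.2 → 18.4 kJ/mol.
The maximum (32.7 kJ/mol) occurs with H at 0°.

0°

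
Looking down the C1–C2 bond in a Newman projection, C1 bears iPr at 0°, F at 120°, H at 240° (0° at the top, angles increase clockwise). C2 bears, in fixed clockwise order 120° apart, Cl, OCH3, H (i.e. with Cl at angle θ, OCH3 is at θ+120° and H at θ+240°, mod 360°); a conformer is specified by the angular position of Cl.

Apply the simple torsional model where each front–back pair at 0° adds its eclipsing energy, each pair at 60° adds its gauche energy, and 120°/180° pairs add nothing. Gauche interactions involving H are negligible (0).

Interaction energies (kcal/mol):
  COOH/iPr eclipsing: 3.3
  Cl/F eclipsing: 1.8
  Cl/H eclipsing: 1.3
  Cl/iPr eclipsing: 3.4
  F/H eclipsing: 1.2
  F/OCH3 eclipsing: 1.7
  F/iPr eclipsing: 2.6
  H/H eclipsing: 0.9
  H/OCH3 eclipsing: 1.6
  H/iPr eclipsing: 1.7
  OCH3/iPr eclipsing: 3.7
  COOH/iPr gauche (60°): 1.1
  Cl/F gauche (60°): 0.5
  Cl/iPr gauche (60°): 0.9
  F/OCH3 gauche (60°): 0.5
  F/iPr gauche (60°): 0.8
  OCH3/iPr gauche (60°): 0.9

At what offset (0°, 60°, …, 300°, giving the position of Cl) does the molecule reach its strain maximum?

Cl at 0° (eclipsed): iPr(0°)/Cl(0°) eclipsed 3.4; F(120°)/OCH3(120°) eclipsed 1.7; H(240°)/H(240°) eclipsed 0.9 → 6.0 kcal/mol.
Cl at 60° (staggered): iPr(0°)/Cl(60°) gauche 0.9; F(120°)/Cl(60°) gauche 0.5; F(120°)/OCH3(180°) gauche 0.5 → 1.9 kcal/mol.
Cl at 120° (eclipsed): iPr(0°)/H(0°) eclipsed 1.7; F(120°)/Cl(120°) eclipsed 1.8; H(240°)/OCH3(240°) eclipsed 1.6 → 5.1 kcal/mol.
Cl at 180° (staggered): iPr(0°)/OCH3(300°) gauche 0.9; F(120°)/Cl(180°) gauche 0.5 → 1.4 kcal/mol.
Cl at 240° (eclipsed): iPr(0°)/OCH3(0°) eclipsed 3.7; F(120°)/H(120°) eclipsed 1.2; H(240°)/Cl(240°) eclipsed 1.3 → 6.2 kcal/mol.
Cl at 300° (staggered): iPr(0°)/Cl(300°) gauche 0.9; iPr(0°)/OCH3(60°) gauche 0.9; F(120°)/OCH3(60°) gauche 0.5 → 2.3 kcal/mol.
The maximum (6.2 kcal/mol) occurs with Cl at 240°.

240°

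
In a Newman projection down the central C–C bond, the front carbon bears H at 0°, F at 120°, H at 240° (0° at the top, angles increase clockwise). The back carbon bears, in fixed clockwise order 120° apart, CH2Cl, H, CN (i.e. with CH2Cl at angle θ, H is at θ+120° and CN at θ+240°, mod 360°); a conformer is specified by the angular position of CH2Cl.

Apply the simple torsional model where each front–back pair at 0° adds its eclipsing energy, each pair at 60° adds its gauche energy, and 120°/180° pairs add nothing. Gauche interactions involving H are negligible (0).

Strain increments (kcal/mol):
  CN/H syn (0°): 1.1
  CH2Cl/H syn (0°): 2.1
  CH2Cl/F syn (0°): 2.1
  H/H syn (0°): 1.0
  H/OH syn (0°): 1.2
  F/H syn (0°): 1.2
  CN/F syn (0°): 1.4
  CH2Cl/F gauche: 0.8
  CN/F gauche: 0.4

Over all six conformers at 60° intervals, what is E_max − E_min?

4.1 kcal/mol

CH2Cl at 0° (eclipsed): H(0°)/CH2Cl(0°) eclipsed 2.1; F(120°)/H(120°) eclipsed 1.2; H(240°)/CN(240°) eclipsed 1.1 → 4.4 kcal/mol.
CH2Cl at 60° (staggered): F(120°)/CH2Cl(60°) gauche 0.8 → 0.8 kcal/mol.
CH2Cl at 120° (eclipsed): H(0°)/CN(0°) eclipsed 1.1; F(120°)/CH2Cl(120°) eclipsed 2.1; H(240°)/H(240°) eclipsed 1.0 → 4.2 kcal/mol.
CH2Cl at 180° (staggered): F(120°)/CH2Cl(180°) gauche 0.8; F(120°)/CN(60°) gauche 0.4 → 1.2 kcal/mol.
CH2Cl at 240° (eclipsed): H(0°)/H(0°) eclipsed 1.0; F(120°)/CN(120°) eclipsed 1.4; H(240°)/CH2Cl(240°) eclipsed 2.1 → 4.5 kcal/mol.
CH2Cl at 300° (staggered): F(120°)/CN(180°) gauche 0.4 → 0.4 kcal/mol.
Max at 240° (4.5 kcal/mol), min at 300° (0.4 kcal/mol); barrier = 4.1 kcal/mol.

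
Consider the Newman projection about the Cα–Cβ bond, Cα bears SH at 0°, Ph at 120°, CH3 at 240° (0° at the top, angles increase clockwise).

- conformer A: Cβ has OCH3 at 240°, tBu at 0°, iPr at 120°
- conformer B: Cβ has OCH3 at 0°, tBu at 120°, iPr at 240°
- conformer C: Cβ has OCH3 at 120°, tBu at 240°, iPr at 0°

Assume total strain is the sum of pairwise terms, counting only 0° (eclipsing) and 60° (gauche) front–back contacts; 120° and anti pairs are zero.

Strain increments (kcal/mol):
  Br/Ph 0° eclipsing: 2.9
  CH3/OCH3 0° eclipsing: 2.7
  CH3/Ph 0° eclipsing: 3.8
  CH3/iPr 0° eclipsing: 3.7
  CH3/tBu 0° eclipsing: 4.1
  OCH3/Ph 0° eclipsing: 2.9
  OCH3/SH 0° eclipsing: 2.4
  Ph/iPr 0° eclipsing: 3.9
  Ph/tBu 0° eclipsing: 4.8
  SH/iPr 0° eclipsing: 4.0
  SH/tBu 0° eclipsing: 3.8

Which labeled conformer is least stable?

A (eclipsed): SH(0°)/tBu(0°) eclipsed 3.8; Ph(120°)/iPr(120°) eclipsed 3.9; CH3(240°)/OCH3(240°) eclipsed 2.7 → 10.4 kcal/mol.
B (eclipsed): SH(0°)/OCH3(0°) eclipsed 2.4; Ph(120°)/tBu(120°) eclipsed 4.8; CH3(240°)/iPr(240°) eclipsed 3.7 → 10.9 kcal/mol.
C (eclipsed): SH(0°)/iPr(0°) eclipsed 4.0; Ph(120°)/OCH3(120°) eclipsed 2.9; CH3(240°)/tBu(240°) eclipsed 4.1 → 11.0 kcal/mol.
C has the highest total (11.0 kcal/mol).

C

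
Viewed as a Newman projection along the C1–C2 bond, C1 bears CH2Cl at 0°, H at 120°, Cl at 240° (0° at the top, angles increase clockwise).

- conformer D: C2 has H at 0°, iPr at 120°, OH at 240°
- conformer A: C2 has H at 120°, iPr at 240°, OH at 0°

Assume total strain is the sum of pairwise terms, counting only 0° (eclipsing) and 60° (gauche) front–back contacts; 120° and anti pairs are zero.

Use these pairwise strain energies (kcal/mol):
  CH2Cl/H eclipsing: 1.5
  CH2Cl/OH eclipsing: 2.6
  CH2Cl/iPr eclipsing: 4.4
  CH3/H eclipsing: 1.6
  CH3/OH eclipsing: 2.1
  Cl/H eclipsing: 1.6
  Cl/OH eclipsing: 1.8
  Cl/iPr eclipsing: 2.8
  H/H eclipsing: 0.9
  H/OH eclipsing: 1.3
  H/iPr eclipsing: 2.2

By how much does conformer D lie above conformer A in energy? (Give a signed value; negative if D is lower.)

D (eclipsed): CH2Cl(0°)/H(0°) eclipsed 1.5; H(120°)/iPr(120°) eclipsed 2.2; Cl(240°)/OH(240°) eclipsed 1.8 → 5.5 kcal/mol.
A (eclipsed): CH2Cl(0°)/OH(0°) eclipsed 2.6; H(120°)/H(120°) eclipsed 0.9; Cl(240°)/iPr(240°) eclipsed 2.8 → 6.3 kcal/mol.
E(D) − E(A) = 5.5 − 6.3 = -0.8 kcal/mol.

-0.8 kcal/mol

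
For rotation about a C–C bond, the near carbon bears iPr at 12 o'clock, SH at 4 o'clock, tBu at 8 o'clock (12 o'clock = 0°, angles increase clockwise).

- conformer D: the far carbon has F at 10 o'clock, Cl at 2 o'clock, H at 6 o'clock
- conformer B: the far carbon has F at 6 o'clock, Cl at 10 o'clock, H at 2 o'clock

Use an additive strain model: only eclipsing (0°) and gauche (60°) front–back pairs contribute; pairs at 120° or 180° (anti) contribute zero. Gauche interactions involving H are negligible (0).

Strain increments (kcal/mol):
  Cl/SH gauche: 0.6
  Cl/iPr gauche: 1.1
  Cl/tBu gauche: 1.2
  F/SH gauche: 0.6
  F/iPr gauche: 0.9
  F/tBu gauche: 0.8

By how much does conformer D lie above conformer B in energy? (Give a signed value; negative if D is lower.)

-0.3 kcal/mol

D (staggered): iPr–F gauche, iPr–Cl gauche, SH–Cl gauche, tBu–F gauche; 0.9 + 1.1 + 0.6 + 0.8 = 3.4 kcal/mol.
B (staggered): iPr–Cl gauche, SH–F gauche, tBu–F gauche, tBu–Cl gauche; 1.1 + 0.6 + 0.8 + 1.2 = 3.7 kcal/mol.
E(D) − E(B) = 3.4 − 3.7 = -0.3 kcal/mol.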